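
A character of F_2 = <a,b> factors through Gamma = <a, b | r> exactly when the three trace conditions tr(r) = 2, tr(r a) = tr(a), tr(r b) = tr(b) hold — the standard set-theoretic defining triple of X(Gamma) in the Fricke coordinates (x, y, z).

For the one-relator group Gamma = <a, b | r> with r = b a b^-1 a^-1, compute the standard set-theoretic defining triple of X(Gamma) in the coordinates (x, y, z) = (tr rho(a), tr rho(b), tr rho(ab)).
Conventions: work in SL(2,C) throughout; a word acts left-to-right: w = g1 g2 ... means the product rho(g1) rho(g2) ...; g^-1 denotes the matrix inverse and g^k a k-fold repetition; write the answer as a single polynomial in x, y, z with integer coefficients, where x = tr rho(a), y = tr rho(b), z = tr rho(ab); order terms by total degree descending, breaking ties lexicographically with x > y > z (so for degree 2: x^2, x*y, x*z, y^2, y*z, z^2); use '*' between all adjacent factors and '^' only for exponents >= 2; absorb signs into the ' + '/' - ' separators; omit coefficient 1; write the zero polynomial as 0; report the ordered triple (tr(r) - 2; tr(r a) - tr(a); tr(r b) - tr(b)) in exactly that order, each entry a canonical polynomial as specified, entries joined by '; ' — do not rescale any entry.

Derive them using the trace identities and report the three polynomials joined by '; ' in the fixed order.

trace(b a b) = trace(b) * trace(a b) - trace(a) = y*z - x
trace(b a b a) = trace(a b) * trace(a b) - trace(1) = z^2 - 2
trace(a^-1 b a b) = trace(b a b) * trace(a) - trace(b a b a) = x*y*z - x^2 - z^2 + 2
trace(b a b^-1 a^-1) = trace(a^-1 b a) * trace(b) - trace(a^-1 b a b) = -x*y*z + x^2 + y^2 + z^2 - 2
trace(b^2) = trace(b) * trace(b) - trace(1)  (reduce the b square) = y^2 - 2
trace(a b^2 a) = trace(a) * trace(b^2 a) - trace(b^2)  (reduce the a square) = x*y*z - x^2 - y^2 + 2
trace(a b a) = trace(a) * trace(b a) - trace(b)  (reduce the a square) = x*z - y
trace(a b^2 a b) = trace(b) * trace(a b a b) - trace(a b a)  (reduce the b square) = y*z^2 - x*z - y
trace(b^2 a b^-1 a) = trace(a b^2 a) * trace(b) - trace(a b^2 a b)  (eliminate b^-1) = x*y^2*z - x^2*y - y^3 - y*z^2 + x*z + 3*y
trace(b a b^-1 a^-1 b) = trace(b^2 a b^-1) * trace(a) - trace(b^2 a b^-1 a)  (eliminate a^-1) = -x*y^2*z + x^2*y + y^3 + y*z^2 - 3*y
assemble the triple (trace(r) - 2; trace(r a) - x; trace(r b) - y)

-x*y*z + x^2 + y^2 + z^2 - 4; 0; -x*y^2*z + x^2*y + y^3 + y*z^2 - 4*y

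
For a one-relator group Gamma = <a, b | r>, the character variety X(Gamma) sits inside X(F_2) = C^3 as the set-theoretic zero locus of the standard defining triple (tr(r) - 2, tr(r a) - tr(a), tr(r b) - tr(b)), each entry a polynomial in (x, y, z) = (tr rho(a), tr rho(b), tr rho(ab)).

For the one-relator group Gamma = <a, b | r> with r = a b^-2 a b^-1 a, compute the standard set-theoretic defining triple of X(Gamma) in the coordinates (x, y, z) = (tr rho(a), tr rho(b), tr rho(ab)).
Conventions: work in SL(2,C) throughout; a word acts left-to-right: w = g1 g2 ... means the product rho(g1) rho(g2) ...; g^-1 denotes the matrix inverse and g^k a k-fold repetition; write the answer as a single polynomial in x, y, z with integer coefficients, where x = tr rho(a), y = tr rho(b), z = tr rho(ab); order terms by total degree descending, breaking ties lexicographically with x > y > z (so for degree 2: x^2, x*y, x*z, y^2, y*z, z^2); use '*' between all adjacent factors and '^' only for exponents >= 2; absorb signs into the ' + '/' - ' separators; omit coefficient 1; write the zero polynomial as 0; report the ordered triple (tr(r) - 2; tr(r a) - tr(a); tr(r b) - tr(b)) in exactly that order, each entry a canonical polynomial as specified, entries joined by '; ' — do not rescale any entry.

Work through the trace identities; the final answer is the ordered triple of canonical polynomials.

x^3*y^3 - 2*x^2*y^2*z - x^3*y - x*y^3 + x*y*z^2 + x^2*z + y^2*z + x*y - z - 2; x^4*y^3 - 2*x^3*y^2*z - x^4*y - 2*x^2*y^3 + x^2*y*z^2 + x^3*z + 3*x*y^2*z + 2*x^2*y - y*z^2 - 2*x*z - x + y; x^2*y^3*z - x*y^4 - 2*x*y^2*z^2 - x^2*y*z + y^3*z + y*z^3 + 3*x*y^2 + x*z^2 - 3*y*z - x - y

tr(a^2) = tr(a) * tr(a) - tr(1)   [square of a] = x^2 - 2
tr(a^3) = tr(a) * tr(a^2) - tr(a)   [square of a] = x^3 - 3*x
tr(a b a) = tr(a) * tr(b a) - tr(b)   [square of a] = x*z - y
tr(a^3 b) = tr(a) * tr(a b a) - tr(a b)   [square of a] = x^2*z - x*y - z
tr(a^2 b^-1 a) = tr(a^3) * tr(b) - tr(a^3 b)   [inverse elimination on b] = x^3*y - x^2*z - 2*x*y + z
tr(b a b a) = tr(b a) * tr(b a) - tr(1)   [split at a repeated b] = z^2 - 2
tr(b a b) = tr(b) * tr(a b) - tr(a)   [square of b] = y*z - x
tr(a b a^2 b) = tr(a) * tr(b a b a) - tr(b a b)   [square of a] = x*z^2 - y*z - x
tr(a^2 b^-1 a b) = tr(a b a^2) * tr(b) - tr(a b a^2 b)   [inverse elimination on b] = x^2*y*z - x*y^2 - x*z^2 + x
tr(a b^-1 a^2 b^-1) = tr(a^2 b^-1 a) * tr(b) - tr(a^2 b^-1 a b)   [inverse elimination on b] = x^3*y^2 - 2*x^2*y*z - x*y^2 + x*z^2 + y*z - x
tr(a b^-2 a b^-1 a) = tr(a b^-1 a^2 b^-1) * tr(b) - tr(a b^-1 a^2)   [inverse elimination on b] = x^3*y^3 - 2*x^2*y^2*z - x^3*y - x*y^3 + x*y*z^2 + x^2*z + y^2*z + x*y - z
tr(a^4) = tr(a) * tr(a^3) - tr(a^2) = x^4 - 4*x^2 + 2
tr(a^4 b) = tr(a) * tr(a^2 b a) - tr(a^2 b) = x^3*z - x^2*y - 2*x*z + y
tr(a^4 b^-1) = tr(a^4) * tr(b) - tr(a^4 b) = x^4*y - x^3*z - 3*x^2*y + 2*x*z + y
tr(a^3 b^-2 a) = tr(a^4 b^-1) * tr(b) - tr(a^4) = x^4*y^2 - x^3*y*z - x^4 - 3*x^2*y^2 + 2*x*y*z + 4*x^2 + y^2 - 2
tr(a b a^3 b) = tr(a) * tr(b a b a^2) - tr(b a b a) = x^2*z^2 - x*y*z - x^2 - z^2 + 2
tr(a b a^3 b^-1) = tr(a b a^3) * tr(b) - tr(a b a^3 b) = x^3*y*z - x^2*y^2 - x^2*z^2 - x*y*z + x^2 + y^2 + z^2 - 2
tr(a^3 b^-2 a b) = tr(a b a^3 b^-1) * tr(b) - tr(a b a^3) = x^3*y^2*z - x^2*y^3 - x^2*y*z^2 - x^3*z - x*y^2*z + 2*x^2*y + y^3 + y*z^2 + 2*x*z - 3*y
tr(a b^-2 a b^-1 a^2) = tr(a^3 b^-2 a) * tr(b) - tr(a^3 b^-2 a b) = x^4*y^3 - 2*x^3*y^2*z - x^4*y - 2*x^2*y^3 + x^2*y*z^2 + x^3*z + 3*x*y^2*z + 2*x^2*y - y*z^2 - 2*x*z + y
tr(a^2 b a b^-1) = tr(a^2 b a) * tr(b) - tr(a^2 b a b) = x^2*y*z - x*y^2 - x*z^2 + x
tr(a b a b^-2 a) = tr(a^2 b a b^-1) * tr(b) - tr(a^2 b a) = x^2*y^2*z - x*y^3 - x*y*z^2 - x^2*z + 2*x*y + z
tr(a b a b a b) = tr(b a b a) * tr(b a) - tr(a b) = z^3 - 3*z
tr(b^-1 a b a b a) = tr(a b a b a) * tr(b) - tr(a b a b a b) = x*y*z^2 - y^2*z - z^3 - x*y + 3*z
tr(a b a b^-2 a b) = tr(b^-1 a b a b a) * tr(b) - tr(b^-1 a b a b a b) = x*y^2*z^2 - y^3*z - y*z^3 - x*y^2 - x*z^2 + 4*y*z + x
tr(a b^-2 a b^-1 a b) = tr(a b a b^-2 a) * tr(b) - tr(a b a b^-2 a b) = x^2*y^3*z - x*y^4 - 2*x*y^2*z^2 - x^2*y*z + y^3*z + y*z^3 + 3*x*y^2 + x*z^2 - 3*y*z - x
assemble the triple (tr(r) - 2; tr(r a) - x; tr(r b) - y)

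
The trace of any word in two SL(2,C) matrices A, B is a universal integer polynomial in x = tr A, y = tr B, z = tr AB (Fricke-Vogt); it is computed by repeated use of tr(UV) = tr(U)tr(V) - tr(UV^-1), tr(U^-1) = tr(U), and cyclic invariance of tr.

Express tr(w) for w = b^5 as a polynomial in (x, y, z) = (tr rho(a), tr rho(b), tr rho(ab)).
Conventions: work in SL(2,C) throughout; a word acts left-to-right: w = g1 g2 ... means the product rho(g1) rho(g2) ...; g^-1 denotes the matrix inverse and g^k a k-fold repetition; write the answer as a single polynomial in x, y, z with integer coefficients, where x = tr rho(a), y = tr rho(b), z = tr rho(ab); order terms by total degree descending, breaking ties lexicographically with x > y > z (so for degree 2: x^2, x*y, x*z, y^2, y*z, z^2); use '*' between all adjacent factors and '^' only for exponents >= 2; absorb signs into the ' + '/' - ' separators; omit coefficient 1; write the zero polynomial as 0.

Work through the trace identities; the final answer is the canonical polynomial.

tr(b^2) = tr(b) * tr(b) - tr(1) = y^2 - 2
tr(b^3) = tr(b) * tr(b^2) - tr(b) = y^3 - 3*y
tr(b^4) = tr(b) * tr(b^3) - tr(b^2) = y^4 - 4*y^2 + 2
tr(b^5) = tr(b) * tr(b^4) - tr(b^3) = y^5 - 5*y^3 + 5*y

y^5 - 5*y^3 + 5*y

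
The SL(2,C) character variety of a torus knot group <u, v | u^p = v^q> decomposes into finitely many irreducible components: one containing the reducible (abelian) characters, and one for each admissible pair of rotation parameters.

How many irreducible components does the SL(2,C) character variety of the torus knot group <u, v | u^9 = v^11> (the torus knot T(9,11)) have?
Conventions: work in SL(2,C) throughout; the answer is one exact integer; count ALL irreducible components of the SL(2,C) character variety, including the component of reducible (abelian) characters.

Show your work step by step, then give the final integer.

41

Gamma = < u, v | u^9 = v^11 > (torus knot T(9,11)); the central element u^9 = v^11 acts as +I or -I in any irreducible SL(2,C) representation.
This locks tr(u) to 2*cos(pi*alpha/9), alpha in 1..8, and tr(v) to 2*cos(pi*beta/11), beta in 1..10, on each component of irreducible characters.
Consistency of u^9 = (-1)^alpha I with v^11 = (-1)^beta I forces alpha = beta (mod 2).
count pairs: odd alpha (4 choices) x odd beta (5), plus even alpha (4) x even beta (5): 4*5 + 4*5 = 40.
Total: 40 irreducible-character components + 1 reducible (abelian) component = 41.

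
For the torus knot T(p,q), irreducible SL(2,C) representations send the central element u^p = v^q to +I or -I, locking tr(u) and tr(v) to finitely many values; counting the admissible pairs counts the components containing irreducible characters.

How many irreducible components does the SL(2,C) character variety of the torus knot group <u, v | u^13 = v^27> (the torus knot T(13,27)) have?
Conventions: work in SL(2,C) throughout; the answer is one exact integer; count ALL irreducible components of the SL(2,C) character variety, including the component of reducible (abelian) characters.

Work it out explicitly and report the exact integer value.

For T(13,27): irreducibility forces the central element u^13 = v^27 to one of +I, -I.
On an irreducible component, tr(u) is locked at 2*cos(pi*alpha/13) for some alpha in 1..12, and tr(v) at 2*cos(pi*beta/27) for some beta in 1..26.
Consistency of u^13 = (-1)^alpha I with v^27 = (-1)^beta I forces alpha = beta (mod 2).
Counting: 6 odd alphas x 13 odd betas + 6 even alphas x 13 even betas = 78 + 78 = 156.
That is 156 components of irreducible characters, and with the reducible (abelian) component the total is 157.

157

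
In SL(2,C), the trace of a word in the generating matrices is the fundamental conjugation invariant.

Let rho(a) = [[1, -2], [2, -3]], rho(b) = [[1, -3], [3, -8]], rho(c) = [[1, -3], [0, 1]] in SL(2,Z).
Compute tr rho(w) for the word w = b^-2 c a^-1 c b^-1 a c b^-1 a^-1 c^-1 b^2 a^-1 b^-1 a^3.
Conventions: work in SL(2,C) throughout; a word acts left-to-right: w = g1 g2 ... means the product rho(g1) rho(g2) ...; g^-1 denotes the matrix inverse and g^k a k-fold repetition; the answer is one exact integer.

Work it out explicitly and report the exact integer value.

rho(b^-1) = [[-8, 3], [-3, 1]]
... * rho(b^-1) = [[-8, 3], [-3, 1]]  ->  [[55, -21], [21, -8]]
... * rho(c) = [[1, -3], [0, 1]]  ->  [[55, -186], [21, -71]]
... * rho(a^-1) = [[-3, 2], [-2, 1]]  ->  [[207, -76], [79, -29]]
... * rho(c) = [[1, -3], [0, 1]]  ->  [[207, -697], [79, -266]]
... * rho(b^-1) = [[-8, 3], [-3, 1]]  ->  [[435, -76], [166, -29]]
... * rho(a) = [[1, -2], [2, -3]]  ->  [[283, -642], [108, -245]]
... * rho(c) = [[1, -3], [0, 1]]  ->  [[283, -1491], [108, -569]]
... * rho(b^-1) = [[-8, 3], [-3, 1]]  ->  [[2209, -642], [843, -245]]
... * rho(a^-1) = [[-3, 2], [-2, 1]]  ->  [[-5343, 3776], [-2039, 1441]]
... * rho(c^-1) = [[1, 3], [0, 1]]  ->  [[-5343, -12253], [-2039, -4676]]
... * rho(b) = [[1, -3], [3, -8]]  ->  [[-42102, 114053], [-16067, 43525]]
... * rho(b) = [[1, -3], [3, -8]]  ->  [[300057, -786118], [114508, -299999]]
... * rho(a^-1) = [[-3, 2], [-2, 1]]  ->  [[672065, -186004], [256474, -70983]]
... * rho(b^-1) = [[-8, 3], [-3, 1]]  ->  [[-4818508, 1830191], [-1838843, 698439]]
... * rho(a) = [[1, -2], [2, -3]]  ->  [[-1158126, 4146443], [-441965, 1582369]]
... * rho(a) = [[1, -2], [2, -3]]  ->  [[7134760, -10123077], [2722773, -3863177]]
... * rho(a) = [[1, -2], [2, -3]]  ->  [[-13111394, 16099711], [-5003581, 6143985]]
tr = -13111394 + 6143985 = -6967409

-6967409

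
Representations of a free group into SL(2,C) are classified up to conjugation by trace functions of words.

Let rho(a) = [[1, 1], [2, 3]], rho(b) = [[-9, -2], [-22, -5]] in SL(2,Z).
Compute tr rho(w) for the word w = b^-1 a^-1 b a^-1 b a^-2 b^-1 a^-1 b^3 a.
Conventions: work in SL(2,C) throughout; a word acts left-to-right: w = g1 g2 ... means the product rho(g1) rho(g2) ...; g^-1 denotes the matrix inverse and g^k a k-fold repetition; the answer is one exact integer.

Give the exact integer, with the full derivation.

41441074

rho(b^-1) = [[-5, 2], [22, -9]]
... * rho(a^-1) = [[3, -1], [-2, 1]]  ->  [[-19, 7], [84, -31]]
... * rho(b) = [[-9, -2], [-22, -5]]  ->  [[17, 3], [-74, -13]]
... * rho(a^-1) = [[3, -1], [-2, 1]]  ->  [[45, -14], [-196, 61]]
... * rho(b) = [[-9, -2], [-22, -5]]  ->  [[-97, -20], [422, 87]]
... * rho(a^-1) = [[3, -1], [-2, 1]]  ->  [[-251, 77], [1092, -335]]
... * rho(a^-1) = [[3, -1], [-2, 1]]  ->  [[-907, 328], [3946, -1427]]
... * rho(b^-1) = [[-5, 2], [22, -9]]  ->  [[11751, -4766], [-51124, 20735]]
... * rho(a^-1) = [[3, -1], [-2, 1]]  ->  [[44785, -16517], [-194842, 71859]]
... * rho(b) = [[-9, -2], [-22, -5]]  ->  [[-39691, -6985], [172680, 30389]]
... * rho(b) = [[-9, -2], [-22, -5]]  ->  [[510889, 114307], [-2222678, -497305]]
... * rho(b) = [[-9, -2], [-22, -5]]  ->  [[-7112755, -1593313], [30944812, 6931881]]
... * rho(a) = [[1, 1], [2, 3]]  ->  [[-10299381, -11892694], [44808574, 51740455]]
tr = -10299381 + 51740455 = 41441074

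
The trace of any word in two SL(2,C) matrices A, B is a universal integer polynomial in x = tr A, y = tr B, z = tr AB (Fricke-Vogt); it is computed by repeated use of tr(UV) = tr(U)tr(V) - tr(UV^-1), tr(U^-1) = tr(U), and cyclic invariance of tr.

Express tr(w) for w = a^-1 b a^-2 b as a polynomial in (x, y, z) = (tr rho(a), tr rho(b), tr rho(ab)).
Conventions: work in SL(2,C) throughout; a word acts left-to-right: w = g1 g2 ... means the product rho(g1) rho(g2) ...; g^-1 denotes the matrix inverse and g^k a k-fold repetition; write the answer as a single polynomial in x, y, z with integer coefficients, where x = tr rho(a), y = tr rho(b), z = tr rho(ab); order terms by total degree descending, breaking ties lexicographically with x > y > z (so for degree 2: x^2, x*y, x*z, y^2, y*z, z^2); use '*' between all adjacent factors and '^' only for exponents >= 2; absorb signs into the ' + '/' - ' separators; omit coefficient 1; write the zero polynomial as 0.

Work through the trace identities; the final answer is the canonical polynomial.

x^3*y^2 - 2*x^2*y*z - x*y^2 + x*z^2 + y*z - x

trace(b^2) = trace(b) * trace(b) - trace(1) = y^2 - 2
trace(b^2 a) = trace(b) * trace(a b) - trace(a) = y*z - x
trace(b a^-1 b) = trace(b^2) * trace(a) - trace(b^2 a) = x*y^2 - y*z - x
trace(b a b a) = trace(b a) * trace(b a) - trace(1)   [split at repeated b] = z^2 - 2
trace(b a^-1 b a) = trace(b a b) * trace(a) - trace(b a b a) = x*y*z - x^2 - z^2 + 2
trace(b a^-1 b a^-1) = trace(b a^-1 b) * trace(a) - trace(b a^-1 b a) = x^2*y^2 - 2*x*y*z + z^2 - 2
trace(a^-1 b a^-2 b) = trace(b a^-1 b a^-1) * trace(a) - trace(b a^-1 b) = x^3*y^2 - 2*x^2*y*z - x*y^2 + x*z^2 + y*z - x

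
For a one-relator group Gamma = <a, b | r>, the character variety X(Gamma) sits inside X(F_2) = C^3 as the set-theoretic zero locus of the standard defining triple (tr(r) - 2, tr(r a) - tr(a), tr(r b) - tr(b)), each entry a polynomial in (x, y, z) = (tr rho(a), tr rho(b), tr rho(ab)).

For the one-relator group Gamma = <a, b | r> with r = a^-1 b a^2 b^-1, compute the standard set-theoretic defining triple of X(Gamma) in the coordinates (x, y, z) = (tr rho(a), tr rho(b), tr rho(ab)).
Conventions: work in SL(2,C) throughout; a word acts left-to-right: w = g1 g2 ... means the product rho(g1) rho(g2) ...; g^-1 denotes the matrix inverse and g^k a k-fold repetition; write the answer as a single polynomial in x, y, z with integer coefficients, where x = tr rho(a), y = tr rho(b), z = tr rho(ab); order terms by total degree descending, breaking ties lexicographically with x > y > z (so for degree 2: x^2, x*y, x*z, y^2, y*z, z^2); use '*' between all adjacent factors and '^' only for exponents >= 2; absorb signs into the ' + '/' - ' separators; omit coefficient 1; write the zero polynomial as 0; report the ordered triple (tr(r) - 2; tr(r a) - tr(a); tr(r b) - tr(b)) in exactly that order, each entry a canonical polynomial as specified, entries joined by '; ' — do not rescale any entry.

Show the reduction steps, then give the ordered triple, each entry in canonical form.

reduce: trace(a^2 b) = trace(a)*trace(b a) - trace(b)   [square of a] = x*z - y
so trace(a^2) = trace(a)*trace(a) - trace(1)   [square of a] = x^2 - 2
reduce: trace(b a^2 b) = trace(b)*trace(a^2 b) - trace(a^2)   [square of b] = x*y*z - x^2 - y^2 + 2
trace(b a b a) = trace(a b)*trace(a b) - trace(1)   [split at a repeated a] = z^2 - 2
trace(b a b) = trace(b)*trace(a b) - trace(a)   [square of b] = y*z - x
trace(b a^2 b a) = trace(a)*trace(b a b a) - trace(b a b)   [square of a] = x*z^2 - y*z - x
so trace(a^-1 b a^2 b) = trace(b a^2 b)*trace(a) - trace(b a^2 b a)   [inverse elimination on a] = x^2*y*z - x^3 - x*y^2 - x*z^2 + y*z + 3*x
trace(a^-1 b a^2 b^-1) = trace(a^-1 b a^2)*trace(b) - trace(a^-1 b a^2 b)   [inverse elimination on b] = -x^2*y*z + x^3 + x*y^2 + x*z^2 - 3*x
assemble the triple (trace(r) - 2; trace(r a) - x; trace(r b) - y)

-x^2*y*z + x^3 + x*y^2 + x*z^2 - 3*x - 2; x^2 - x - 2; -y + z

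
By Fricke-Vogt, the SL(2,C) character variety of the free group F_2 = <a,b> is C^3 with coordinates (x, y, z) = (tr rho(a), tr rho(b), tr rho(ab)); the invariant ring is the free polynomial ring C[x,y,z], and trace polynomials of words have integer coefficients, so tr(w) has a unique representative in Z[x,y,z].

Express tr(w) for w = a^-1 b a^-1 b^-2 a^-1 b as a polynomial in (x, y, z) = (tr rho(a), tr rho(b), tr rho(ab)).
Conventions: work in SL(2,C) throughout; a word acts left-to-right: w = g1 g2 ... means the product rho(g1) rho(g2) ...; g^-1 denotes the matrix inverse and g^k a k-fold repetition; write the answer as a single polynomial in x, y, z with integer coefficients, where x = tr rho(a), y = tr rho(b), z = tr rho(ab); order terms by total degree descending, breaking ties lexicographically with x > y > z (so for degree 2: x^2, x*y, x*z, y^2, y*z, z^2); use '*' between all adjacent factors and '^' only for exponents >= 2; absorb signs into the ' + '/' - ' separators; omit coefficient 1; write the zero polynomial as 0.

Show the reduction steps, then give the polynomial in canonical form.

x^2*y^3*z - x^3*y^2 - x*y^4 - 2*x*y^2*z^2 + 2*x^2*y*z + y^3*z + y*z^3 + 3*x*y^2 - x*z^2 - 4*y*z + x

tr(b^2) = tr(b)*tr(b) - tr(1)  (reduce the b square) = y^2 - 2
next, tr(b^2 a) = tr(b)*tr(a b) - tr(a)  (reduce the b square) = y*z - x
tr(a^-1 b^2) = tr(b^2)*tr(a) - tr(b^2 a)  (eliminate a^-1) = x*y^2 - y*z - x
next, tr(a^-1 b^2 a^-1) = tr(a^-1 b^2)*tr(a) - tr(a^-1 b^2 a)  (eliminate a^-1) = x^2*y^2 - x*y*z - x^2 - y^2 + 2
tr(b^3) = tr(b)*tr(b^2) - tr(b)  (reduce the b square) = y^3 - 3*y
and tr(b^3 a) = tr(b)*tr(b a b) - tr(b a)  (reduce the b square) = y^2*z - x*y - z
and tr(b^2 a^-1 b) = tr(b^3)*tr(a) - tr(b^3 a)  (eliminate a^-1) = x*y^3 - y^2*z - 2*x*y + z
tr(a b a b) = tr(a b)*tr(a b) - tr(1)  (split on a) = z^2 - 2
next, tr(a b a) = tr(a)*tr(b a) - tr(b)  (reduce the a square) = x*z - y
next, tr(b a b^2 a) = tr(b)*tr(a b a b) - tr(a b a)  (reduce the b square) = y*z^2 - x*z - y
next, tr(b^2 a^-1 b a) = tr(b a b^2)*tr(a) - tr(b a b^2 a)  (eliminate a^-1) = x*y^2*z - x^2*y - y*z^2 + y
tr(a^-1 b^2 a^-1 b) = tr(b^2 a^-1 b)*tr(a) - tr(b^2 a^-1 b a)  (eliminate a^-1) = x^2*y^3 - 2*x*y^2*z - x^2*y + y*z^2 + x*z - y
next, tr(b a^-1 b^-1 a^-1 b) = tr(a^-1 b^2 a^-1)*tr(b) - tr(a^-1 b^2 a^-1 b)  (eliminate b^-1) = x*y^2*z - y^3 - y*z^2 - x*z + 3*y
next, tr(a b a b a) = tr(a)*tr(b a b a) - tr(b a b)  (reduce the a square) = x*z^2 - y*z - x
tr(a b a b a b) = tr(a b)*tr(a b a b) - tr(a^-1 b^-1)  (split on a) = z^3 - 3*z
next, tr(b a b a b^-1 a) = tr(a b a b a)*tr(b) - tr(a b a b a b)  (eliminate b^-1) = x*y*z^2 - y^2*z - z^3 - x*y + 3*z
and tr(b^-1 a^-1 b a b a) = tr(b a b a b^-1)*tr(a) - tr(b a b a b^-1 a)  (eliminate a^-1) = -x*y*z^2 + x^2*z + y^2*z + z^3 - 3*z
tr(b a^-1 b^-1 a^-1 b a) = tr(b^-1 a^-1 b a b)*tr(a) - tr(b^-1 a^-1 b a b a)  (eliminate a^-1) = x*y*z^2 - x^2*z - y^2*z - z^3 + x*y + 3*z
and tr(b^-1 a^-1 b a^-1 b a^-1) = tr(b a^-1 b^-1 a^-1 b)*tr(a) - tr(b a^-1 b^-1 a^-1 b a)  (eliminate a^-1) = x^2*y^2*z - x*y^3 - 2*x*y*z^2 + y^2*z + z^3 + 2*x*y - 3*z
tr(a^-1 b a b) = tr(b a b)*tr(a) - tr(b a b a)  (eliminate a^-1) = x*y*z - x^2 - z^2 + 2
tr(b a^-2 b a) = tr(a^-1 b a b)*tr(a) - tr(a^-1 b a b a)  (eliminate a^-1) = x^2*y*z - x^3 - x*z^2 - y*z + 3*x
and tr(a^-1 b a^-1 b a^-1) = tr(b a^-2 b)*tr(a) - tr(b a^-2 b a)  (eliminate a^-1) = x^3*y^2 - 2*x^2*y*z - x*y^2 + x*z^2 + y*z - x
next, tr(a^-1 b a^-1 b^-2 a^-1 b) = tr(b^-1 a^-1 b a^-1 b a^-1)*tr(b) - tr(b^-1 a^-1 b a^-1 b a^-1 b)  (eliminate b^-1) = x^2*y^3*z - x^3*y^2 - x*y^4 - 2*x*y^2*z^2 + 2*x^2*y*z + y^3*z + y*z^3 + 3*x*y^2 - x*z^2 - 4*y*z + x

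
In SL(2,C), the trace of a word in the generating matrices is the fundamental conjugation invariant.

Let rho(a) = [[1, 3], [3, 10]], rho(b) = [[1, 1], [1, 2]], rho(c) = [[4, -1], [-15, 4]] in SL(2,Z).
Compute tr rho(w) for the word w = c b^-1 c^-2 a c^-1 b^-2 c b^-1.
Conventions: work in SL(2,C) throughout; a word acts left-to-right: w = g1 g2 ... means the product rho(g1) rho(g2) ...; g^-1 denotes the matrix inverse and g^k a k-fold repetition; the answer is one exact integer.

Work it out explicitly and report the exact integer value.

-11123174

rho(c) = [[4, -1], [-15, 4]]
... * rho(b^-1) = [[2, -1], [-1, 1]]  ->  [[9, -5], [-34, 19]]
... * rho(c^-1) = [[4, 1], [15, 4]]  ->  [[-39, -11], [149, 42]]
... * rho(c^-1) = [[4, 1], [15, 4]]  ->  [[-321, -83], [1226, 317]]
... * rho(a) = [[1, 3], [3, 10]]  ->  [[-570, -1793], [2177, 6848]]
... * rho(c^-1) = [[4, 1], [15, 4]]  ->  [[-29175, -7742], [111428, 29569]]
... * rho(b^-1) = [[2, -1], [-1, 1]]  ->  [[-50608, 21433], [193287, -81859]]
... * rho(b^-1) = [[2, -1], [-1, 1]]  ->  [[-122649, 72041], [468433, -275146]]
... * rho(c) = [[4, -1], [-15, 4]]  ->  [[-1571211, 410813], [6000922, -1569017]]
... * rho(b^-1) = [[2, -1], [-1, 1]]  ->  [[-3553235, 1982024], [13570861, -7569939]]
tr = -3553235 + -7569939 = -11123174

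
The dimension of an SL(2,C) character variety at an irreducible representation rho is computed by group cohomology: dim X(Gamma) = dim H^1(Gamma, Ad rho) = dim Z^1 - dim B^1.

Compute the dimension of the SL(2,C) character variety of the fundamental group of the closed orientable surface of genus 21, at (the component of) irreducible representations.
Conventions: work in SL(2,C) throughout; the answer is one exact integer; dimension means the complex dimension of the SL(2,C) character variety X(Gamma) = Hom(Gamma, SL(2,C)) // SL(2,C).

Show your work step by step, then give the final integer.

120

pi_1 of the closed genus-21 surface has 42 generators bound by the single product-of-commutators relator.
Before the relator condition, cocycle space has dim 3*42 = 126.
At an irreducible rho, H^2 = coker(d_2) vanishes (Poincare duality: H^2 is dual to H^0 = invariants = 0), so d_2 is surjective onto sl_2 and dim Z^1 = 126 - 3 = 123.
Coboundaries contribute dim B^1 = 3 (injective at irreducible rho).
dim H^1 = 123 - 3 = 120 = dim X.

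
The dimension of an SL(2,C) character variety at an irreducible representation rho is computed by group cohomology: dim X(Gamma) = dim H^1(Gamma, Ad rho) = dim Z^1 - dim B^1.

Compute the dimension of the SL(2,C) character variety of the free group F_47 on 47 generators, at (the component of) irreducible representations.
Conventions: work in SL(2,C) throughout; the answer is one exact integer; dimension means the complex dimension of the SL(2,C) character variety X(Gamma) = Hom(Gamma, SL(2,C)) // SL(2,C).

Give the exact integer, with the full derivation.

138

Gamma = F_47 has 47 generators and no relators.
A cocycle picks one sl_2 vector per generator freely, giving dim Z^1 = 3*47 = 141.
dim B^1 = 3: the coboundary map is injective because an irreducible image has centralizer 0 in sl_2.
dim H^1 = 141 - 3 = 138, which is dim X.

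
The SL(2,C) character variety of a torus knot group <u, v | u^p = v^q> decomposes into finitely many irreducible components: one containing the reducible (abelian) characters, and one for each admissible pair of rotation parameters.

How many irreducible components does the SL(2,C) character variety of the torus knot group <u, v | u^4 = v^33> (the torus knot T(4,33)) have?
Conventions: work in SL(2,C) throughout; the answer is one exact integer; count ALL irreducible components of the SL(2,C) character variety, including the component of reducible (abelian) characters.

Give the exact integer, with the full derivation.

For T(4,33): irreducibility forces the central element u^4 = v^33 to one of +I, -I.
On an irreducible component, tr(u) is locked at 2*cos(pi*alpha/4) for some alpha in 1..3, and tr(v) at 2*cos(pi*beta/33) for some beta in 1..32.
The two central values (-1)^alpha I and (-1)^beta I must be the same matrix, so alpha and beta share a parity.
Enumerate parity-matched pairs: 2*16 odd-odd plus 1*16 even-even gives 48.
Total: 48 irreducible-character components + 1 reducible (abelian) component = 49.

49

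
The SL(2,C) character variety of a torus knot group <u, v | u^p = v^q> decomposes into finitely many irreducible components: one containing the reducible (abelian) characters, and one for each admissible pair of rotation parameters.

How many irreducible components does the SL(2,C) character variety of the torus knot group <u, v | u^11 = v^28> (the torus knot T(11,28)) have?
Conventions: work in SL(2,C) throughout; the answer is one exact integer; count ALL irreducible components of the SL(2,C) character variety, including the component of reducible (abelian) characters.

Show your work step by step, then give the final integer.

136

Gamma = < u, v | u^11 = v^28 > (torus knot T(11,28)); the central element u^11 = v^28 acts as +I or -I in any irreducible SL(2,C) representation.
This locks tr(u) to 2*cos(pi*alpha/11), alpha in 1..10, and tr(v) to 2*cos(pi*beta/28), beta in 1..27, on each component of irreducible characters.
The two central values (-1)^alpha I and (-1)^beta I must be the same matrix, so alpha and beta share a parity.
Counting: 5 odd alphas x 14 odd betas + 5 even alphas x 13 even betas = 70 + 65 = 135.
Total: 135 irreducible-character components + 1 reducible (abelian) component = 136.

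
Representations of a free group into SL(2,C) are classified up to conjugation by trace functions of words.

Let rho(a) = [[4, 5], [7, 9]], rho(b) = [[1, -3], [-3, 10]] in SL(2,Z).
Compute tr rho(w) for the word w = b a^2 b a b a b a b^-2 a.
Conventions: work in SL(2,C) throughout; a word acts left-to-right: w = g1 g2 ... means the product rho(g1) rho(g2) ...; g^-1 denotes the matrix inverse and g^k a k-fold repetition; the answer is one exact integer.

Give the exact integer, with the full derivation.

rho(b) = [[1, -3], [-3, 10]]
... * rho(a) = [[4, 5], [7, 9]]  ->  [[-17, -22], [58, 75]]
... * rho(a) = [[4, 5], [7, 9]]  ->  [[-222, -283], [757, 965]]
... * rho(b) = [[1, -3], [-3, 10]]  ->  [[627, -2164], [-2138, 7379]]
... * rho(a) = [[4, 5], [7, 9]]  ->  [[-12640, -16341], [43101, 55721]]
... * rho(b) = [[1, -3], [-3, 10]]  ->  [[36383, -125490], [-124062, 427907]]
... * rho(a) = [[4, 5], [7, 9]]  ->  [[-732898, -947495], [2499101, 3230853]]
... * rho(b) = [[1, -3], [-3, 10]]  ->  [[2109587, -7276256], [-7193458, 24811227]]
... * rho(a) = [[4, 5], [7, 9]]  ->  [[-42495444, -54938369], [144904757, 187333753]]
... * rho(b^-1) = [[10, 3], [3, 1]]  ->  [[-589769547, -182424701], [2011048829, 622048024]]
... * rho(b^-1) = [[10, 3], [3, 1]]  ->  [[-6444969573, -1951733342], [21976632362, 6655194511]]
... * rho(a) = [[4, 5], [7, 9]]  ->  [[-39442011686, -49790447943], [134492891025, 169779912409]]
tr = -39442011686 + 169779912409 = 130337900723

130337900723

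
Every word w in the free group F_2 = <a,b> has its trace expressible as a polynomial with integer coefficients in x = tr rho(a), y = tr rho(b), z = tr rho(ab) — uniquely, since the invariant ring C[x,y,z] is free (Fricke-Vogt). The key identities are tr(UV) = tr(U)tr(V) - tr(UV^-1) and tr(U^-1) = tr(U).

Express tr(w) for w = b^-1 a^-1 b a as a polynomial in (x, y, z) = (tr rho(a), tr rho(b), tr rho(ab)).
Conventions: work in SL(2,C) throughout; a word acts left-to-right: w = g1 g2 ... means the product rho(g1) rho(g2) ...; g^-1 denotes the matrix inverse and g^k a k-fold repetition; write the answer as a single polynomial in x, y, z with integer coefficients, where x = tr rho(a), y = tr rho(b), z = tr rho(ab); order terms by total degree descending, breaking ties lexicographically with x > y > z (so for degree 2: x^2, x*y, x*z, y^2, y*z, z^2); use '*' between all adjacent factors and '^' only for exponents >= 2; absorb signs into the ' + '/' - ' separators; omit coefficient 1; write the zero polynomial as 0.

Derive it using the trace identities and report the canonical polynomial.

-x*y*z + x^2 + y^2 + z^2 - 2

reduce: tr(a b a) = tr(a) * tr(b a) - tr(b) = x*z - y
tr(a b a b) = tr(b a) * tr(b a) - tr(1) = z^2 - 2
tr(b a b^-1 a) = tr(a b a) * tr(b) - tr(a b a b) = x*y*z - y^2 - z^2 + 2
tr(b^-1 a^-1 b a) = tr(b a b^-1) * tr(a) - tr(b a b^-1 a) = -x*y*z + x^2 + y^2 + z^2 - 2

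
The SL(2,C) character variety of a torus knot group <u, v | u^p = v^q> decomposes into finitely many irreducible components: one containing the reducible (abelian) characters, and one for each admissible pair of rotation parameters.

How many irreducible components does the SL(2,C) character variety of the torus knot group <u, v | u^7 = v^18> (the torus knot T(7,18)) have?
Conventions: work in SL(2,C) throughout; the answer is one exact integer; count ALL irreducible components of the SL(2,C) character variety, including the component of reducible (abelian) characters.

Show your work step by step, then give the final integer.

In the torus knot group T(7,18), u^7 = v^18 is central, so an irreducible representation sends it to +I or -I (Schur).
So on each irreducible component the traces are pinned: tr(u) = 2*cos(pi*alpha/7) with 1 <= alpha <= 6, tr(v) = 2*cos(pi*beta/18) with 1 <= beta <= 17.
u^7 = (-1)^alpha I and v^18 = (-1)^beta I must agree, so alpha and beta have equal parity.
Enumerate parity-matched pairs: 3*9 odd-odd plus 3*8 even-even gives 51.
components with irreducible characters: 51; plus the single component of reducible (abelian) characters: total 52.

52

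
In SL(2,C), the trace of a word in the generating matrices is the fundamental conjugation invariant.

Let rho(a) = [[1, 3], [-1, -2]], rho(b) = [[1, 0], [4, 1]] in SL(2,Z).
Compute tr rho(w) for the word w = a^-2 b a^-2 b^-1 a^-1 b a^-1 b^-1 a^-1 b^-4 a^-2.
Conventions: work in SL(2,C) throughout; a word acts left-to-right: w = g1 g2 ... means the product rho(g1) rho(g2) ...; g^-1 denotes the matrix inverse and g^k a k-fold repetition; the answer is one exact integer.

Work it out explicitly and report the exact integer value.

-987406

rho(a^-1) = [[-2, -3], [1, 1]]
... * rho(a^-1) = [[-2, -3], [1, 1]]  ->  [[1, 3], [-1, -2]]
... * rho(b) = [[1, 0], [4, 1]]  ->  [[13, 3], [-9, -2]]
... * rho(a^-1) = [[-2, -3], [1, 1]]  ->  [[-23, -36], [16, 25]]
... * rho(a^-1) = [[-2, -3], [1, 1]]  ->  [[10, 33], [-7, -23]]
... * rho(b^-1) = [[1, 0], [-4, 1]]  ->  [[-122, 33], [85, -23]]
... * rho(a^-1) = [[-2, -3], [1, 1]]  ->  [[277, 399], [-193, -278]]
... * rho(b) = [[1, 0], [4, 1]]  ->  [[1873, 399], [-1305, -278]]
... * rho(a^-1) = [[-2, -3], [1, 1]]  ->  [[-3347, -5220], [2332, 3637]]
... * rho(b^-1) = [[1, 0], [-4, 1]]  ->  [[17533, -5220], [-12216, 3637]]
... * rho(a^-1) = [[-2, -3], [1, 1]]  ->  [[-40286, -57819], [28069, 40285]]
... * rho(b^-1) = [[1, 0], [-4, 1]]  ->  [[190990, -57819], [-133071, 40285]]
... * rho(b^-1) = [[1, 0], [-4, 1]]  ->  [[422266, -57819], [-294211, 40285]]
... * rho(b^-1) = [[1, 0], [-4, 1]]  ->  [[653542, -57819], [-455351, 40285]]
... * rho(b^-1) = [[1, 0], [-4, 1]]  ->  [[884818, -57819], [-616491, 40285]]
... * rho(a^-1) = [[-2, -3], [1, 1]]  ->  [[-1827455, -2712273], [1273267, 1889758]]
... * rho(a^-1) = [[-2, -3], [1, 1]]  ->  [[942637, 2770092], [-656776, -1930043]]
tr = 942637 + -1930043 = -987406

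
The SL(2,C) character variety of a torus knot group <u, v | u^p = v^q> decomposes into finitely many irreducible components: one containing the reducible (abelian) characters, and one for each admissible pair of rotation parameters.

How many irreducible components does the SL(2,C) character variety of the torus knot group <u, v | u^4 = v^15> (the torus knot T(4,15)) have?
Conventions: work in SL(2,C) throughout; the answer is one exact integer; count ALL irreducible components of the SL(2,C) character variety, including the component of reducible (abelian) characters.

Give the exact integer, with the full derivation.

22

Gamma = < u, v | u^4 = v^15 > (torus knot T(4,15)); the central element u^4 = v^15 acts as +I or -I in any irreducible SL(2,C) representation.
On an irreducible component, tr(u) is locked at 2*cos(pi*alpha/4) for some alpha in 1..3, and tr(v) at 2*cos(pi*beta/15) for some beta in 1..14.
The two central values (-1)^alpha I and (-1)^beta I must be the same matrix, so alpha and beta share a parity.
Counting: 2 odd alphas x 7 odd betas + 1 even alphas x 7 even betas = 14 + 7 = 21.
Total: 21 irreducible-character components + 1 reducible (abelian) component = 22.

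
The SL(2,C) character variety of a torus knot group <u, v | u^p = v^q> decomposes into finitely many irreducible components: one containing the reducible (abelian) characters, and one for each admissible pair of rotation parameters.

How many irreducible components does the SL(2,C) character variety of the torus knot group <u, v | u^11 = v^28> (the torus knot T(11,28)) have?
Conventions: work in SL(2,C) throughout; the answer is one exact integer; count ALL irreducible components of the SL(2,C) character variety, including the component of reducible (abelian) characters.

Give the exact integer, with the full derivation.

136

In the torus knot group T(11,28), u^11 = v^28 is central, so an irreducible representation sends it to +I or -I (Schur).
On an irreducible component, tr(u) is locked at 2*cos(pi*alpha/11) for some alpha in 1..10, and tr(v) at 2*cos(pi*beta/28) for some beta in 1..27.
The two central values (-1)^alpha I and (-1)^beta I must be the same matrix, so alpha and beta share a parity.
Counting: 5 odd alphas x 14 odd betas + 5 even alphas x 13 even betas = 70 + 65 = 135.
That is 135 components of irreducible characters, and with the reducible (abelian) component the total is 136.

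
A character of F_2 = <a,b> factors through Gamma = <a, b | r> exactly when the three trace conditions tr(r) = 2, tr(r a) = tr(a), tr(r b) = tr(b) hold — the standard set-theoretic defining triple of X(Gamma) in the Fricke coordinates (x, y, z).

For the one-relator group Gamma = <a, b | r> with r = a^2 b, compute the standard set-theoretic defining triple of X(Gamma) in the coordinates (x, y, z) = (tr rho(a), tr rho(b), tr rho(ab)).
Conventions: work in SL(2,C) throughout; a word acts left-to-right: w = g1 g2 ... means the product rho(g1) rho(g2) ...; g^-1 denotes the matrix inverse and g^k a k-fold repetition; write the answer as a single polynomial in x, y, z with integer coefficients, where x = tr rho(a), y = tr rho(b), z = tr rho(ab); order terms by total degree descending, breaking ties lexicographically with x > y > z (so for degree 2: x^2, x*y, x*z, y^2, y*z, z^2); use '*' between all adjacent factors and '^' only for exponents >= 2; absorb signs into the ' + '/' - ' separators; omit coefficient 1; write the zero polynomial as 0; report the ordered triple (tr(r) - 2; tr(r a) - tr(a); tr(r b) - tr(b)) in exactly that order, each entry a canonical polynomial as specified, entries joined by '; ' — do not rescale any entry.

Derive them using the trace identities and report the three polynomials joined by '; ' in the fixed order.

x*z - y - 2; x^2*z - x*y - x - z; x*y*z - x^2 - y^2 - y + 2

tr(a^2 b) = tr(a) tr(b a) - tr(b) = x*z - y
tr(a^2 b a) = tr(a) tr(b a^2) - tr(b a)  (reduce the a square) = x^2*z - x*y - z
tr(b^2 a) = tr(b) tr(a b) - tr(a)  (reduce the b square) = y*z - x
tr(b^2) = tr(b) tr(b) - tr(1)  (reduce the b square) = y^2 - 2
tr(a^2 b^2) = tr(a) tr(b^2 a) - tr(b^2)  (reduce the a square) = x*y*z - x^2 - y^2 + 2
assemble the triple (tr(r) - 2; tr(r a) - x; tr(r b) - y)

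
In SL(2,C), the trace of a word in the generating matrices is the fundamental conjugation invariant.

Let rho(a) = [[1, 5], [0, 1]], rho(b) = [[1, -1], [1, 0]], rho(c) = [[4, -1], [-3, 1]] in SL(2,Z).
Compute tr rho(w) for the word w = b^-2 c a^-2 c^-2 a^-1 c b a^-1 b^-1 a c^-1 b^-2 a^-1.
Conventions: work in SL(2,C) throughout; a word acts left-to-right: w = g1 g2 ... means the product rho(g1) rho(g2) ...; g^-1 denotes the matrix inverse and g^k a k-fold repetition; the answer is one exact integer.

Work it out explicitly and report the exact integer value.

4623169

rho(b^-1) = [[0, 1], [-1, 1]]
... * rho(b^-1) = [[0, 1], [-1, 1]]  ->  [[-1, 1], [-1, 0]]
... * rho(c) = [[4, -1], [-3, 1]]  ->  [[-7, 2], [-4, 1]]
... * rho(a^-1) = [[1, -5], [0, 1]]  ->  [[-7, 37], [-4, 21]]
... * rho(a^-1) = [[1, -5], [0, 1]]  ->  [[-7, 72], [-4, 41]]
... * rho(c^-1) = [[1, 1], [3, 4]]  ->  [[209, 281], [119, 160]]
... * rho(c^-1) = [[1, 1], [3, 4]]  ->  [[1052, 1333], [599, 759]]
... * rho(a^-1) = [[1, -5], [0, 1]]  ->  [[1052, -3927], [599, -2236]]
... * rho(c) = [[4, -1], [-3, 1]]  ->  [[15989, -4979], [9104, -2835]]
... * rho(b) = [[1, -1], [1, 0]]  ->  [[11010, -15989], [6269, -9104]]
... * rho(a^-1) = [[1, -5], [0, 1]]  ->  [[11010, -71039], [6269, -40449]]
... * rho(b^-1) = [[0, 1], [-1, 1]]  ->  [[71039, -60029], [40449, -34180]]
... * rho(a) = [[1, 5], [0, 1]]  ->  [[71039, 295166], [40449, 168065]]
... * rho(c^-1) = [[1, 1], [3, 4]]  ->  [[956537, 1251703], [544644, 712709]]
... * rho(b^-1) = [[0, 1], [-1, 1]]  ->  [[-1251703, 2208240], [-712709, 1257353]]
... * rho(b^-1) = [[0, 1], [-1, 1]]  ->  [[-2208240, 956537], [-1257353, 544644]]
... * rho(a^-1) = [[1, -5], [0, 1]]  ->  [[-2208240, 11997737], [-1257353, 6831409]]
tr = -2208240 + 6831409 = 4623169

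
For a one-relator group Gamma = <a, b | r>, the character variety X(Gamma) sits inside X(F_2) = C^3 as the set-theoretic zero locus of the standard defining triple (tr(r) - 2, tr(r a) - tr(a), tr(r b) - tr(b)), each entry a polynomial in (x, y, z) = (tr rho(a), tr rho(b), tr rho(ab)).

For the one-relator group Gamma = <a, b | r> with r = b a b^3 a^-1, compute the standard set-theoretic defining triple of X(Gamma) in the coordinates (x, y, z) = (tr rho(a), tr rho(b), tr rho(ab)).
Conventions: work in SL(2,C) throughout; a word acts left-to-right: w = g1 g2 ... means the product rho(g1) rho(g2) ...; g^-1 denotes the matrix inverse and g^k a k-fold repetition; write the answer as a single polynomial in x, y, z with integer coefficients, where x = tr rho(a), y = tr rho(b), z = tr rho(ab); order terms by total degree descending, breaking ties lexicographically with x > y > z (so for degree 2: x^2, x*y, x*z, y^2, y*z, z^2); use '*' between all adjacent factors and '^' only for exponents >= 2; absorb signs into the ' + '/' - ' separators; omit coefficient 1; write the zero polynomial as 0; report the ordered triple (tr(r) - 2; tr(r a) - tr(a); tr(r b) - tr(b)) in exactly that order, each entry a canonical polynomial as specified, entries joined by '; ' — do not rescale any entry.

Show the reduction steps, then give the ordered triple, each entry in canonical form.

apply: tr(b a b) = tr(b) * tr(a b) - tr(a)   [square of b] = y*z - x
tr(b a b^2) = tr(b) * tr(b a b) - tr(b a)   [square of b] = y^2*z - x*y - z
use: tr(b a b^3) = tr(b) * tr(b a b^2) - tr(b a b)   [square of b] = y^3*z - x*y^2 - 2*y*z + x
apply: tr(a b a b) = tr(a b) * tr(a b) - tr(1)   [split at a repeated a] = z^2 - 2
tr(a b a) = tr(a) * tr(b a) - tr(b)   [square of a] = x*z - y
apply: tr(a b a b^2) = tr(b) * tr(a b a b) - tr(a b a)   [square of b] = y*z^2 - x*z - y
tr(b a b^3 a) = tr(b) * tr(a b a b^2) - tr(a b a b)   [square of b] = y^2*z^2 - x*y*z - y^2 - z^2 + 2
apply: tr(b a b^3 a^-1) = tr(b a b^3) * tr(a) - tr(b a b^3 a)   [inverse elimination on a] = x*y^3*z - x^2*y^2 - y^2*z^2 - x*y*z + x^2 + y^2 + z^2 - 2
use: tr(b^2 a b^3) = tr(b) * tr(b^2 a b^2) - tr(b^2 a b)   [square of b] = y^4*z - x*y^3 - 3*y^2*z + 2*x*y + z
tr(a^2) = tr(a) * tr(a) - tr(1)   [square of a] = x^2 - 2
use: tr(a b^2 a) = tr(b) * tr(a^2 b) - tr(a^2)   [square of b] = x*y*z - x^2 - y^2 + 2
tr(a b^2 a b^2) = tr(b) * tr(a b^2 a b) - tr(a b^2 a)   [square of b] = y^2*z^2 - 2*x*y*z + x^2 - 2
tr(b^2 a b^3 a) = tr(b) * tr(a b^2 a b^2) - tr(a b^2 a b)   [square of b] = y^3*z^2 - 2*x*y^2*z + x^2*y - y*z^2 + x*z - y
tr(b a b^3 a^-1 b) = tr(b^2 a b^3) * tr(a) - tr(b^2 a b^3 a)   [inverse elimination on a] = x*y^4*z - x^2*y^3 - y^3*z^2 - x*y^2*z + x^2*y + y*z^2 + y
assemble the triple (tr(r) - 2; tr(r a) - x; tr(r b) - y)

x*y^3*z - x^2*y^2 - y^2*z^2 - x*y*z + x^2 + y^2 + z^2 - 4; y^3*z - x*y^2 - 2*y*z; x*y^4*z - x^2*y^3 - y^3*z^2 - x*y^2*z + x^2*y + y*z^2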